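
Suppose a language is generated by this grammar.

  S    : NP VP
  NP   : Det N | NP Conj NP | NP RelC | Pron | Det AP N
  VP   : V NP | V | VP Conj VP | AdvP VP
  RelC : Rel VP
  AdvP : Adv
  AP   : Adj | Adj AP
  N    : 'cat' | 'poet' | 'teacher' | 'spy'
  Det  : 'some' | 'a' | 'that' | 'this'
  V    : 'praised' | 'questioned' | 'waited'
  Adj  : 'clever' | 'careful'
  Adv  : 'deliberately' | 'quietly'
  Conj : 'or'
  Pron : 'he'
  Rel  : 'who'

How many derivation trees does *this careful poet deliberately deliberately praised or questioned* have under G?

3

Two of the 3 distinct bracketings:
[S [NP [Det this] [AP [Adj careful]] [N poet]] [VP [VP [AdvP [Adv deliberately]] [VP [AdvP [Adv deliberately]] [VP [V praised]]]] [Conj or] [VP [V questioned]]]]
[S [NP [Det this] [AP [Adj careful]] [N poet]] [VP [AdvP [Adv deliberately]] [VP [VP [AdvP [Adv deliberately]] [VP [V praised]]] [Conj or] [VP [V questioned]]]]]
The trees differ in how a recursive rule is bracketed over the same span.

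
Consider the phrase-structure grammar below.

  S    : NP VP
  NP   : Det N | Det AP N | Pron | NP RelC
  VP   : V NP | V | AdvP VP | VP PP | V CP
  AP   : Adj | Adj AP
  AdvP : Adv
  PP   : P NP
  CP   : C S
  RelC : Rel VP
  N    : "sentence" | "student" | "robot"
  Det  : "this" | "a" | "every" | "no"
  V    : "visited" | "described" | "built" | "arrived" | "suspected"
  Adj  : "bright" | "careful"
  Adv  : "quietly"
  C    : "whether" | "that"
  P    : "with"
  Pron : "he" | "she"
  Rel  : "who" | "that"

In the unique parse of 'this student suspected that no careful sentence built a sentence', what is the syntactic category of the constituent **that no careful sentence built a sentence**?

S
  NP
    Det: this
    N: student
  VP
    V: suspected
    CP
      C: that
      S
        NP
          Det: no
          AP
            Adj: careful
          N: sentence
        VP
          V: built
          NP
            Det: a
            N: sentence
The span 'that no careful sentence built a sentence' is the CP node built by CP → C S.

CP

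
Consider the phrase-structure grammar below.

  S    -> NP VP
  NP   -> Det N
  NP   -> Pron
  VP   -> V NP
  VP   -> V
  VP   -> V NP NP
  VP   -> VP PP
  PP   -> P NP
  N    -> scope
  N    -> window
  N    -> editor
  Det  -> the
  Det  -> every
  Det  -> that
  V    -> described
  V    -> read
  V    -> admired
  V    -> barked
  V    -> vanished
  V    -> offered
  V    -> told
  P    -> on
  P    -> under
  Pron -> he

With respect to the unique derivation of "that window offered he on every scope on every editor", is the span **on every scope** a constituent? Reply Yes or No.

Yes

[S [NP [Det that] [N window]] [VP [VP [VP [V offered] [NP [Pron he]]] [PP [P on] [NP [Det every] [N scope]]]] [PP [P on] [NP [Det every] [N editor]]]]]
The words 'on every scope' are exhaustively dominated by a single PP node (built by PP → P NP), so they form a constituent.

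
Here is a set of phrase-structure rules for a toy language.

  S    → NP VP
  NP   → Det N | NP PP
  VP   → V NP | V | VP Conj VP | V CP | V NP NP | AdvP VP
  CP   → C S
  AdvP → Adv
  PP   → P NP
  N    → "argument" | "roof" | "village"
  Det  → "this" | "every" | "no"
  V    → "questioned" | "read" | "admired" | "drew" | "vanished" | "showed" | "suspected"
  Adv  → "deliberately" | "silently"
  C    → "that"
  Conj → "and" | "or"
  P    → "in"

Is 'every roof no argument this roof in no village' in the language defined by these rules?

For S → NP VP, the only prefix that parses as NP is 'every roof', but the remainder 'no argument this roof in no village' is not a VP under these rules.

Ungrammatical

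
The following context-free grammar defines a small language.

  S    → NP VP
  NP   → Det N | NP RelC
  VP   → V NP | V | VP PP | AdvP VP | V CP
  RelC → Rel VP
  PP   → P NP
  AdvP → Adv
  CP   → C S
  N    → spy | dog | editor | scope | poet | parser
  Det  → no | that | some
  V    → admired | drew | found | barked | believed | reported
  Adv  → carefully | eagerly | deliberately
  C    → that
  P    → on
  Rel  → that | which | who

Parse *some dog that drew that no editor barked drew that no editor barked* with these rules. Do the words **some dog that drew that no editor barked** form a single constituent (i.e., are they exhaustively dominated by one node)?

[S [NP [NP [Det some] [N dog]] [RelC [Rel that] [VP [V drew] [CP [C that] [S [NP [Det no] [N editor]] [VP [V barked]]]]]]] [VP [V drew] [CP [C that] [S [NP [Det no] [N editor]] [VP [V barked]]]]]]
The words 'some dog that drew that no editor barked' are exhaustively dominated by a single NP node (built by NP → NP RelC), so they form a constituent.

Yes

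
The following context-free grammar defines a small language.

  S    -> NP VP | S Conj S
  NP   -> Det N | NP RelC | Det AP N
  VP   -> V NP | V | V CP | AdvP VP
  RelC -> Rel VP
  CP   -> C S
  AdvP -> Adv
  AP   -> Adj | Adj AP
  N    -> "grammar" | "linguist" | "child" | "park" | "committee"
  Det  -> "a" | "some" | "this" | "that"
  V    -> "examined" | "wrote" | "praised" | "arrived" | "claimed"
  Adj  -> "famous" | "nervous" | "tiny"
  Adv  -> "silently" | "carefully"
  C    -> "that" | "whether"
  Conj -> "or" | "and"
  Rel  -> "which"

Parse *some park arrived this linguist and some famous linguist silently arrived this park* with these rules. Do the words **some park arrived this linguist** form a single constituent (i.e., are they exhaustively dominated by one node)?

[S [S [NP [Det some] [N park]] [VP [V arrived] [NP [Det this] [N linguist]]]] [Conj and] [S [NP [Det some] [AP [Adj famous]] [N linguist]] [VP [AdvP [Adv silently]] [VP [V arrived] [NP [Det this] [N park]]]]]]
The words 'some park arrived this linguist' are exhaustively dominated by a single S node (built by S → NP VP), so they form a constituent.

Yes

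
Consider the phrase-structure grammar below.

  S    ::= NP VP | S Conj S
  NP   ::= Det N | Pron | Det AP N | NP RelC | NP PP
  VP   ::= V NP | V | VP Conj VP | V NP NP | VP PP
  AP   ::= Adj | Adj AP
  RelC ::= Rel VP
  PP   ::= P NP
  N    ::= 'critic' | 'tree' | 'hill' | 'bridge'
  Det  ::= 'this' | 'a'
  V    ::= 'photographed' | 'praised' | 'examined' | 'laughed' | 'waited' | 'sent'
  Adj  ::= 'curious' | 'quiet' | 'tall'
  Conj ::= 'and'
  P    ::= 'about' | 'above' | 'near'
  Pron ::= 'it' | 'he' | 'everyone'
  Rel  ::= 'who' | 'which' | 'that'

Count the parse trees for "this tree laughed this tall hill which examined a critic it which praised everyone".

Two of the 5 distinct bracketings:
[S [NP [Det this] [N tree]] [VP [V laughed] [NP [NP [Det this] [AP [Adj tall]] [N hill]] [RelC [Rel which] [VP [V examined] [NP [Det a] [N critic]] [NP [NP [Pron it]] [RelC [Rel which] [VP [V praised] [NP [Pron everyone]]]]]]]]]]
[S [NP [Det this] [N tree]] [VP [V laughed] [NP [NP [NP [Det this] [AP [Adj tall]] [N hill]] [RelC [Rel which] [VP [V examined] [NP [Det a] [N critic]] [NP [Pron it]]]]] [RelC [Rel which] [VP [V praised] [NP [Pron everyone]]]]]]]
The trees differ in how a recursive rule is bracketed over the same span.

5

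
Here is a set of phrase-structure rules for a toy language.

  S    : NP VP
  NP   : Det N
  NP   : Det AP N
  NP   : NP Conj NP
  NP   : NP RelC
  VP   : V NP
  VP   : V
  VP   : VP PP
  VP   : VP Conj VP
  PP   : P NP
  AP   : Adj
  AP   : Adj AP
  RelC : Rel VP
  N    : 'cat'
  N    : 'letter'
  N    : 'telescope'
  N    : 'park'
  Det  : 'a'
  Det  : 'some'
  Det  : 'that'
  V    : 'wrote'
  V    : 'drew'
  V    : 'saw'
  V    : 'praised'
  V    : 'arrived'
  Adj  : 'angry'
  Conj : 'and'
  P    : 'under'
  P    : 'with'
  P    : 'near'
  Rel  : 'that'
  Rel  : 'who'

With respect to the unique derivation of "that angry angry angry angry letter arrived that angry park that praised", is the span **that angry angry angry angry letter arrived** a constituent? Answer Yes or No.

[S [NP [Det that] [AP [Adj angry] [AP [Adj angry] [AP [Adj angry] [AP [Adj angry]]]]] [N letter]] [VP [V arrived] [NP [NP [Det that] [AP [Adj angry]] [N park]] [RelC [Rel that] [VP [V praised]]]]]]
The smallest constituent containing 'that angry angry angry angry letter arrived' is the S spanning 'that angry angry angry angry letter arrived that angry park that praised'; no single node in the tree dominates exactly the given words.

No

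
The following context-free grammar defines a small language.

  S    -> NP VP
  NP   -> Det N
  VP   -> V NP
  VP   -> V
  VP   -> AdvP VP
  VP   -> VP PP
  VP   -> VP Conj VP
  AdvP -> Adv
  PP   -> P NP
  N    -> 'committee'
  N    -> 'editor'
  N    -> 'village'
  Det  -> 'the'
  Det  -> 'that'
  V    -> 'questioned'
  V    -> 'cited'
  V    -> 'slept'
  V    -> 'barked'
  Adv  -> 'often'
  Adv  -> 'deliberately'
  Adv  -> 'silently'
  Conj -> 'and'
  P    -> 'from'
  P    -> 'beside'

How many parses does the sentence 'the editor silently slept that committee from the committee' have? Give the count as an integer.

The two bracketings:
[S [NP [Det the] [N editor]] [VP [AdvP [Adv silently]] [VP [VP [V slept] [NP [Det that] [N committee]]] [PP [P from] [NP [Det the] [N committee]]]]]]
[S [NP [Det the] [N editor]] [VP [VP [AdvP [Adv silently]] [VP [V slept] [NP [Det that] [N committee]]]] [PP [P from] [NP [Det the] [N committee]]]]]
The trees differ in how a recursive rule is bracketed over the same span.

2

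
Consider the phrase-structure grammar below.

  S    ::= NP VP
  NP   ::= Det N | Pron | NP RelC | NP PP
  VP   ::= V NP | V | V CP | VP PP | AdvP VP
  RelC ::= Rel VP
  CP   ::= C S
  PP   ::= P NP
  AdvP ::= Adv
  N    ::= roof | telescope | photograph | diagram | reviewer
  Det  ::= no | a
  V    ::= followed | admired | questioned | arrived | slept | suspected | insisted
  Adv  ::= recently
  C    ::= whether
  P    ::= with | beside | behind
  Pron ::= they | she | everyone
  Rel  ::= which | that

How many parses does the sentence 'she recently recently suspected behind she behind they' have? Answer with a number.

9

Two of the 9 distinct bracketings:
[S [NP [Pron she]] [VP [VP [AdvP [Adv recently]] [VP [AdvP [Adv recently]] [VP [V suspected]]]] [PP [P behind] [NP [NP [Pron she]] [PP [P behind] [NP [Pron they]]]]]]]
[S [NP [Pron she]] [VP [VP [VP [AdvP [Adv recently]] [VP [AdvP [Adv recently]] [VP [V suspected]]]] [PP [P behind] [NP [Pron she]]]] [PP [P behind] [NP [Pron they]]]]]
The difference turns on whether NP → NP PP is used at the relevant span, versus an alternative expansion of NP.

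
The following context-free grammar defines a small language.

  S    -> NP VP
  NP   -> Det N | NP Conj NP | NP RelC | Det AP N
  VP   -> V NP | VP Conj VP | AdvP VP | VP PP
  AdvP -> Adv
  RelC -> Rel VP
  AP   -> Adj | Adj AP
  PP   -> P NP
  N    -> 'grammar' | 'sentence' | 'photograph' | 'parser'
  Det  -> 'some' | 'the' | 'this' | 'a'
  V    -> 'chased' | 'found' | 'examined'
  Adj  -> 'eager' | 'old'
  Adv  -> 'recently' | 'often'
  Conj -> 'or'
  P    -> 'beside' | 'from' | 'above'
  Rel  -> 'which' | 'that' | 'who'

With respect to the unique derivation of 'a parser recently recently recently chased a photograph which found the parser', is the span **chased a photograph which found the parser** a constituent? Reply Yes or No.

[S [NP [Det a] [N parser]] [VP [AdvP [Adv recently]] [VP [AdvP [Adv recently]] [VP [AdvP [Adv recently]] [VP [V chased] [NP [NP [Det a] [N photograph]] [RelC [Rel which] [VP [V found] [NP [Det the] [N parser]]]]]]]]]]
The words 'chased a photograph which found the parser' are exhaustively dominated by a single VP node (built by VP → V NP), so they form a constituent.

Yes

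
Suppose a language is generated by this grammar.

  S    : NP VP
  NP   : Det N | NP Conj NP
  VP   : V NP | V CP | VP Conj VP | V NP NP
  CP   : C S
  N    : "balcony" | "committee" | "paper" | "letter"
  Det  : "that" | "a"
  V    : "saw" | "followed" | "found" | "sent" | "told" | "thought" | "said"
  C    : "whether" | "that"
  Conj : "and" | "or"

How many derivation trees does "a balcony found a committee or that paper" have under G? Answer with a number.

[S [NP [Det a] [N balcony]] [VP [V found] [NP [NP [Det a] [N committee]] [Conj or] [NP [Det that] [N paper]]]]]
No rule offers an alternative attachment or grouping for any span, so this is the only derivation.

1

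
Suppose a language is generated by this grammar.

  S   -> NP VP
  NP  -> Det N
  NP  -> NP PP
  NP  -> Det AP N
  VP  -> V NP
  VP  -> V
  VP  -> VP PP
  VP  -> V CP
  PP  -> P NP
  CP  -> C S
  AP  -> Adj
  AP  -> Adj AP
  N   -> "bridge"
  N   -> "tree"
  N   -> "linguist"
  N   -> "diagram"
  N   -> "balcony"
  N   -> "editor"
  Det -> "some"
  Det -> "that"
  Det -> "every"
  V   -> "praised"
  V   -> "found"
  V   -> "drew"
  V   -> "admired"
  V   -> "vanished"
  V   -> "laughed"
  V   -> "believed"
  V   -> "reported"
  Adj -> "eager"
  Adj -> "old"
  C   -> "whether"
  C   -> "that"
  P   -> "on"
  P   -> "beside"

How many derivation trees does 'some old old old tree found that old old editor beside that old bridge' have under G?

2

The two bracketings:
[S [NP [Det some] [AP [Adj old] [AP [Adj old] [AP [Adj old]]]] [N tree]] [VP [V found] [NP [NP [Det that] [AP [Adj old] [AP [Adj old]]] [N editor]] [PP [P beside] [NP [Det that] [AP [Adj old]] [N bridge]]]]]]
[S [NP [Det some] [AP [Adj old] [AP [Adj old] [AP [Adj old]]]] [N tree]] [VP [VP [V found] [NP [Det that] [AP [Adj old] [AP [Adj old]]] [N editor]]] [PP [P beside] [NP [Det that] [AP [Adj old]] [N bridge]]]]]
The difference turns on whether NP → NP PP is used at the relevant span, versus an alternative expansion of NP.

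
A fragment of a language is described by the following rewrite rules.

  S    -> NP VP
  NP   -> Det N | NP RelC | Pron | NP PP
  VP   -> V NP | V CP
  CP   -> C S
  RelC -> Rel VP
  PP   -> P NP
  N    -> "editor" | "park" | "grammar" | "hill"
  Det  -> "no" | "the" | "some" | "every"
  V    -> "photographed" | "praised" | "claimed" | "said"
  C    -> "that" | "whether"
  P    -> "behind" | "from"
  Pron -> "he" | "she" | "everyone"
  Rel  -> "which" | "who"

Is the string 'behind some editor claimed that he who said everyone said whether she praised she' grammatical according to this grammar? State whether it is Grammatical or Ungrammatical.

Ungrammatical

For S → NP VP, no prefix of the string parses as an NP.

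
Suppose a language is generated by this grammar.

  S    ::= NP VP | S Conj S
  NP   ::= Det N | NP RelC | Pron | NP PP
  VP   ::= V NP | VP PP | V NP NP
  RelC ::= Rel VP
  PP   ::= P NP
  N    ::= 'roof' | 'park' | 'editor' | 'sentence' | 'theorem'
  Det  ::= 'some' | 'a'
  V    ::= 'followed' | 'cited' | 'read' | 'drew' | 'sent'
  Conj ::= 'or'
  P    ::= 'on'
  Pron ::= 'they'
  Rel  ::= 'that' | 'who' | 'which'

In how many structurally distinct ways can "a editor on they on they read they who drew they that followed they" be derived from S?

Two of the 4 distinct bracketings:
[S [NP [NP [Det a] [N editor]] [PP [P on] [NP [NP [Pron they]] [PP [P on] [NP [Pron they]]]]]] [VP [V read] [NP [NP [Pron they]] [RelC [Rel who] [VP [V drew] [NP [NP [Pron they]] [RelC [Rel that] [VP [V followed] [NP [Pron they]]]]]]]]]]
[S [NP [NP [Det a] [N editor]] [PP [P on] [NP [NP [Pron they]] [PP [P on] [NP [Pron they]]]]]] [VP [V read] [NP [NP [NP [Pron they]] [RelC [Rel who] [VP [V drew] [NP [Pron they]]]]] [RelC [Rel that] [VP [V followed] [NP [Pron they]]]]]]]
The trees differ in how a recursive rule is bracketed over the same span.

4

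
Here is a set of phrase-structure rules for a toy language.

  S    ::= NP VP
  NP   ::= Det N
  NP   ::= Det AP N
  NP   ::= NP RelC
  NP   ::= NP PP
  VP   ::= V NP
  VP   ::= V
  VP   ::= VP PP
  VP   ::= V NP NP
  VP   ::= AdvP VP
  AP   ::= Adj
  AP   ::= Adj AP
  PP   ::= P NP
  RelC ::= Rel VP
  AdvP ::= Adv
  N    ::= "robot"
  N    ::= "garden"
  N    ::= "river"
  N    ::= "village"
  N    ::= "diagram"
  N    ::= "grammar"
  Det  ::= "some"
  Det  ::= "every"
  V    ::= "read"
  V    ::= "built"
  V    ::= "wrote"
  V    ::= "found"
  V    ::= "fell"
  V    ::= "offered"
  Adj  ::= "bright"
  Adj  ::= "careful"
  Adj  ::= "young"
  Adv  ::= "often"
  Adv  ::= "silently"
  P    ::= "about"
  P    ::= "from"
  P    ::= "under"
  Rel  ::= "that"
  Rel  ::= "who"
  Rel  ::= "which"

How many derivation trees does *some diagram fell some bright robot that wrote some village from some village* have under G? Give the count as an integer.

Two of the 6 distinct bracketings:
[S [NP [Det some] [N diagram]] [VP [V fell] [NP [NP [Det some] [AP [Adj bright]] [N robot]] [RelC [Rel that] [VP [V wrote] [NP [NP [Det some] [N village]] [PP [P from] [NP [Det some] [N village]]]]]]]]]
[S [NP [Det some] [N diagram]] [VP [V fell] [NP [NP [Det some] [AP [Adj bright]] [N robot]] [RelC [Rel that] [VP [VP [V wrote] [NP [Det some] [N village]]] [PP [P from] [NP [Det some] [N village]]]]]]]]
The difference turns on whether NP → NP PP is used at the relevant span, versus an alternative expansion of NP.

6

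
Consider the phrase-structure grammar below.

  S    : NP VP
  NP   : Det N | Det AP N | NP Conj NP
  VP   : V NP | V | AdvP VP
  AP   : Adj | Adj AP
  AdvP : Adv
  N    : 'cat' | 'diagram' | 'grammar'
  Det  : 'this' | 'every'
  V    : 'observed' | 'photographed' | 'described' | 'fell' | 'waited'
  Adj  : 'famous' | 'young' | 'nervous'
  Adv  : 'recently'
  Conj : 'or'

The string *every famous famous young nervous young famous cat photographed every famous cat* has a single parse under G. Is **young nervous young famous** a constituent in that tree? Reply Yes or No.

[S [NP [Det every] [AP [Adj famous] [AP [Adj famous] [AP [Adj young] [AP [Adj nervous] [AP [Adj young] [AP [Adj famous]]]]]]] [N cat]] [VP [V photographed] [NP [Det every] [AP [Adj famous]] [N cat]]]]
The words 'young nervous young famous' are exhaustively dominated by a single AP node (built by AP → Adj AP), so they form a constituent.

Yes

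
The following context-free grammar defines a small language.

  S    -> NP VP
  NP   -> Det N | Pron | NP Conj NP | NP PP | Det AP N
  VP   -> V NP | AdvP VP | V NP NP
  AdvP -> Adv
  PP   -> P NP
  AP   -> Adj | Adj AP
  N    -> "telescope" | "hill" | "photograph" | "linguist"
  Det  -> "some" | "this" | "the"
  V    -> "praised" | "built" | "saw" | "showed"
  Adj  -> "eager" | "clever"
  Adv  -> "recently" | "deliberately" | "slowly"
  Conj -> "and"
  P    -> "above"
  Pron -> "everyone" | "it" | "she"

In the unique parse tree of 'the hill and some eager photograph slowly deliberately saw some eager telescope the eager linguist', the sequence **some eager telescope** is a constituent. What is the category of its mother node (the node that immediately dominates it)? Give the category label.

S
  NP
    NP
      Det: the
      N: hill
    Conj: and
    NP
      Det: some
      AP
        Adj: eager
      N: photograph
  VP
    AdvP
      Adv: slowly
    VP
      AdvP
        Adv: deliberately
      VP
        V: saw
        NP
          Det: some
          AP
            Adj: eager
          N: telescope
        NP
          Det: the
          AP
            Adj: eager
          N: linguist
The span 'some eager telescope' is the NP node built by NP → Det AP N.
Its mother is the VP built by VP → V NP NP.

VP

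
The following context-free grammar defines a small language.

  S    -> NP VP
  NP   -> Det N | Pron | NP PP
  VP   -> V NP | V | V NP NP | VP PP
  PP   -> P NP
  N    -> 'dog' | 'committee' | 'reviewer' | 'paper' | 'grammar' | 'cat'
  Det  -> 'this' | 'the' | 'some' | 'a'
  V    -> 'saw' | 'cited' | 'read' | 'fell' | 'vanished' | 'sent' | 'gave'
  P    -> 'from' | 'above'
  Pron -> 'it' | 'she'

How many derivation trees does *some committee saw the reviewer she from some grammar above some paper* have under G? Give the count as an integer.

5

Two of the 5 distinct bracketings:
[S [NP [Det some] [N committee]] [VP [V saw] [NP [Det the] [N reviewer]] [NP [NP [Pron she]] [PP [P from] [NP [NP [Det some] [N grammar]] [PP [P above] [NP [Det some] [N paper]]]]]]]]
[S [NP [Det some] [N committee]] [VP [V saw] [NP [Det the] [N reviewer]] [NP [NP [NP [Pron she]] [PP [P from] [NP [Det some] [N grammar]]]] [PP [P above] [NP [Det some] [N paper]]]]]]
The trees differ in how a recursive rule is bracketed over the same span.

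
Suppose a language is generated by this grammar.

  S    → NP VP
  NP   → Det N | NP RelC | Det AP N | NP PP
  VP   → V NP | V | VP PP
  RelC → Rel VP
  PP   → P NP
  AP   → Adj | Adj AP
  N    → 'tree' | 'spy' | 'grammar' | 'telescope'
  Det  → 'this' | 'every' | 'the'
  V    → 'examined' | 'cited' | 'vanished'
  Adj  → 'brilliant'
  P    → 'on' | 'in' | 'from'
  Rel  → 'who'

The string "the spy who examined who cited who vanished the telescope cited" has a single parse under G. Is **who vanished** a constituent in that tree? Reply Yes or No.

No

[S [NP [NP [NP [NP [Det the] [N spy]] [RelC [Rel who] [VP [V examined]]]] [RelC [Rel who] [VP [V cited]]]] [RelC [Rel who] [VP [V vanished] [NP [Det the] [N telescope]]]]] [VP [V cited]]]
The smallest constituent containing 'who vanished' is the RelC spanning 'who vanished the telescope'; no single node in the tree dominates exactly the given words.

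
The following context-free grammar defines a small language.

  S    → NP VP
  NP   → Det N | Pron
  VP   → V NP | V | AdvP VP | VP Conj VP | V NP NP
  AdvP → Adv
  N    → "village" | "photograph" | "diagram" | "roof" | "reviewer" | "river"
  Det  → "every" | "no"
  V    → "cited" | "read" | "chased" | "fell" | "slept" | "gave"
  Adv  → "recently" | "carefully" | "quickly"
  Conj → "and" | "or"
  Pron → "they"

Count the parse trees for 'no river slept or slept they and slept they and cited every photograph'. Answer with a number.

Two of the 5 distinct bracketings:
[S [NP [Det no] [N river]] [VP [VP [V slept]] [Conj or] [VP [VP [V slept] [NP [Pron they]]] [Conj and] [VP [VP [V slept] [NP [Pron they]]] [Conj and] [VP [V cited] [NP [Det every] [N photograph]]]]]]]
[S [NP [Det no] [N river]] [VP [VP [V slept]] [Conj or] [VP [VP [VP [V slept] [NP [Pron they]]] [Conj and] [VP [V slept] [NP [Pron they]]]] [Conj and] [VP [V cited] [NP [Det every] [N photograph]]]]]]
The trees differ in how a recursive rule is bracketed over the same span.

5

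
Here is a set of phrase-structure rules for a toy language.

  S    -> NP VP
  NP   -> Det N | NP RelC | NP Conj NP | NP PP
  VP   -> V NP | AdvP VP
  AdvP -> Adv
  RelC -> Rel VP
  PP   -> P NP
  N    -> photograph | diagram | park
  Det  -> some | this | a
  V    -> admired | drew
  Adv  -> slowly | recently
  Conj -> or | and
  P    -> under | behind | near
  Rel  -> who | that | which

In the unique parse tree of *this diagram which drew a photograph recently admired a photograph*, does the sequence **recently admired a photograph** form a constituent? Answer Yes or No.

Yes

[S [NP [NP [Det this] [N diagram]] [RelC [Rel which] [VP [V drew] [NP [Det a] [N photograph]]]]] [VP [AdvP [Adv recently]] [VP [V admired] [NP [Det a] [N photograph]]]]]
The words 'recently admired a photograph' are exhaustively dominated by a single VP node (built by VP → AdvP VP), so they form a constituent.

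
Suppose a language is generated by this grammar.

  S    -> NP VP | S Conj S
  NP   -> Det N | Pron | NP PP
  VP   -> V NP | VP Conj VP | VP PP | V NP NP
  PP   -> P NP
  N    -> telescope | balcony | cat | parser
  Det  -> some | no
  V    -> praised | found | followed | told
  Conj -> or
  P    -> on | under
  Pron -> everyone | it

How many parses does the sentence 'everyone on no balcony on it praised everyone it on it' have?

4

Two of the 4 distinct bracketings:
[S [NP [NP [Pron everyone]] [PP [P on] [NP [NP [Det no] [N balcony]] [PP [P on] [NP [Pron it]]]]]] [VP [VP [V praised] [NP [Pron everyone]] [NP [Pron it]]] [PP [P on] [NP [Pron it]]]]]
[S [NP [NP [Pron everyone]] [PP [P on] [NP [NP [Det no] [N balcony]] [PP [P on] [NP [Pron it]]]]]] [VP [V praised] [NP [Pron everyone]] [NP [NP [Pron it]] [PP [P on] [NP [Pron it]]]]]]
The difference turns on whether VP → VP PP is used at the relevant span, versus an alternative expansion of VP.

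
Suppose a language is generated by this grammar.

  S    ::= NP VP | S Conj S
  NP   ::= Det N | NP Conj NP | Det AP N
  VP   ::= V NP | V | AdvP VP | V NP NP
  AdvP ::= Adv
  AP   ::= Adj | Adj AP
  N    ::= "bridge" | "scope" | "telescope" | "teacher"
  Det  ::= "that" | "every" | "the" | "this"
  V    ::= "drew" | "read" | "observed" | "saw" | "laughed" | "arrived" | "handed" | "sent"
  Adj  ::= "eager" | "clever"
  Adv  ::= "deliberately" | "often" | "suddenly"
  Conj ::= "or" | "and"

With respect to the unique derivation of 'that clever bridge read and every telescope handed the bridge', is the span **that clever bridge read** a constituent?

Yes

[S [S [NP [Det that] [AP [Adj clever]] [N bridge]] [VP [V read]]] [Conj and] [S [NP [Det every] [N telescope]] [VP [V handed] [NP [Det the] [N bridge]]]]]
The words 'that clever bridge read' are exhaustively dominated by a single S node (built by S → NP VP), so they form a constituent.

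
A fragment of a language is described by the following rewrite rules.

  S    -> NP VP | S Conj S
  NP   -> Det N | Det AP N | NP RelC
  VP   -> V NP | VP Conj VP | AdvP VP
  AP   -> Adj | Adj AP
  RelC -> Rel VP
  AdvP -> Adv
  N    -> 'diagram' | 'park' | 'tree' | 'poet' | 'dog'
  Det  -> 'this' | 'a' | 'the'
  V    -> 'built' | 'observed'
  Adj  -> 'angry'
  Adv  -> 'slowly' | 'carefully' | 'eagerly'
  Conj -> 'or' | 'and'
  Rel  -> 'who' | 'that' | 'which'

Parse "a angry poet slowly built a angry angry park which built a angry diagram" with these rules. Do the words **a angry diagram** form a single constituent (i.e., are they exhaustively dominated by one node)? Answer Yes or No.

[S [NP [Det a] [AP [Adj angry]] [N poet]] [VP [AdvP [Adv slowly]] [VP [V built] [NP [NP [Det a] [AP [Adj angry] [AP [Adj angry]]] [N park]] [RelC [Rel which] [VP [V built] [NP [Det a] [AP [Adj angry]] [N diagram]]]]]]]]
The words 'a angry diagram' are exhaustively dominated by a single NP node (built by NP → Det AP N), so they form a constituent.

Yes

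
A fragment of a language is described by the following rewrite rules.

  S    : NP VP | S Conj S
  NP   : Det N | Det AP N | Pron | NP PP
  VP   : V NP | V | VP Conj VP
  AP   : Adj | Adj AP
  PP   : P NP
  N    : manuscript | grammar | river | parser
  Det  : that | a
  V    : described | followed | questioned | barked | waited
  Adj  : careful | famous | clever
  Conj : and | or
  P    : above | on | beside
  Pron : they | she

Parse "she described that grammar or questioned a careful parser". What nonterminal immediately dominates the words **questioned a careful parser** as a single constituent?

VP

[S [NP [Pron she]] [VP [VP [V described] [NP [Det that] [N grammar]]] [Conj or] [VP [V questioned] [NP [Det a] [AP [Adj careful]] [N parser]]]]]
The span 'questioned a careful parser' is the VP node built by VP → V NP.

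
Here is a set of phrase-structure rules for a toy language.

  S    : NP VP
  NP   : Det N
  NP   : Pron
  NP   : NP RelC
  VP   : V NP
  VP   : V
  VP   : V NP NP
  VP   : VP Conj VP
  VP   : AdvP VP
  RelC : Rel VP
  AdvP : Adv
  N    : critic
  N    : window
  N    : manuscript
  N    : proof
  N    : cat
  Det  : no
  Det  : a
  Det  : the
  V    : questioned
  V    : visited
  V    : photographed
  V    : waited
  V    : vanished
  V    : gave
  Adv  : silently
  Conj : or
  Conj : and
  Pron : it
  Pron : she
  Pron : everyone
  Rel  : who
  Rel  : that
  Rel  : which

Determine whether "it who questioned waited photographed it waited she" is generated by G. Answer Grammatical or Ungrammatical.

For S → NP VP, every NP-prefix leaves a non-VP remainder: after 'it' the remainder is not a VP; after 'it who questioned' the remainder is not a VP.

Ungrammatical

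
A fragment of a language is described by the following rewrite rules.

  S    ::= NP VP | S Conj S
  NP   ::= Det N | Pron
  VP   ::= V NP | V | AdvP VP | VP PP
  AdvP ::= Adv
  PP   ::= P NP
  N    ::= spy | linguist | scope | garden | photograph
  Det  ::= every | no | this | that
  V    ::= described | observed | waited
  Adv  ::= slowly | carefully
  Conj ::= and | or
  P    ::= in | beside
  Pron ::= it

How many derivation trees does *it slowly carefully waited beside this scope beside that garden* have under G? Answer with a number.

Two of the 6 distinct bracketings:
[S [NP [Pron it]] [VP [AdvP [Adv slowly]] [VP [AdvP [Adv carefully]] [VP [VP [VP [V waited]] [PP [P beside] [NP [Det this] [N scope]]]] [PP [P beside] [NP [Det that] [N garden]]]]]]]
[S [NP [Pron it]] [VP [AdvP [Adv slowly]] [VP [VP [AdvP [Adv carefully]] [VP [VP [V waited]] [PP [P beside] [NP [Det this] [N scope]]]]] [PP [P beside] [NP [Det that] [N garden]]]]]]
The trees differ in how a recursive rule is bracketed over the same span.

6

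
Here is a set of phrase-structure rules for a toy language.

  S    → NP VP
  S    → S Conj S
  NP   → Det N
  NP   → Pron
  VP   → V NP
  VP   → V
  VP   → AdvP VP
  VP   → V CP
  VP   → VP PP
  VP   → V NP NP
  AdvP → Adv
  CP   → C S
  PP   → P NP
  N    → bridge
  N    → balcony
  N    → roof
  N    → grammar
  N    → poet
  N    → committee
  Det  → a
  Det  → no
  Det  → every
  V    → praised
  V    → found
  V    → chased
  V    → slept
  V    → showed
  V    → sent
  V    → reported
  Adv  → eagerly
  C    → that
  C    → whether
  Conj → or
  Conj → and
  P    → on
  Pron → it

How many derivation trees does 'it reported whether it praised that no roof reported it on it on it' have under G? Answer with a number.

Two of the 6 distinct bracketings:
[S [NP [Pron it]] [VP [V reported] [CP [C whether] [S [NP [Pron it]] [VP [V praised] [CP [C that] [S [NP [Det no] [N roof]] [VP [VP [VP [V reported] [NP [Pron it]]] [PP [P on] [NP [Pron it]]]] [PP [P on] [NP [Pron it]]]]]]]]]]]
[S [NP [Pron it]] [VP [V reported] [CP [C whether] [S [NP [Pron it]] [VP [VP [V praised] [CP [C that] [S [NP [Det no] [N roof]] [VP [VP [V reported] [NP [Pron it]]] [PP [P on] [NP [Pron it]]]]]]] [PP [P on] [NP [Pron it]]]]]]]]
The trees differ in how a recursive rule is bracketed over the same span.

6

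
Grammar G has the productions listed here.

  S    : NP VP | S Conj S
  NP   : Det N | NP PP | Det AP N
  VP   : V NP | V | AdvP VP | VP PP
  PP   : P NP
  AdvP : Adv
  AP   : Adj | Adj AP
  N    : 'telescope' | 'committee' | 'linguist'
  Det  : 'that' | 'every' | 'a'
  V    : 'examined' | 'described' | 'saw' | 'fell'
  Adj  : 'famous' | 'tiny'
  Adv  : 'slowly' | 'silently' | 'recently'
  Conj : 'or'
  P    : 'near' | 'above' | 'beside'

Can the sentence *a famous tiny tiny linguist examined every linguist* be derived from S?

Grammatical

S
  NP
    Det: a
    AP
      Adj: famous
      AP
        Adj: tiny
        AP
          Adj: tiny
    N: linguist
  VP
    V: examined
    NP
      Det: every
      N: linguist
Each bracket corresponds to one application of a listed rule, so the string is derivable from S.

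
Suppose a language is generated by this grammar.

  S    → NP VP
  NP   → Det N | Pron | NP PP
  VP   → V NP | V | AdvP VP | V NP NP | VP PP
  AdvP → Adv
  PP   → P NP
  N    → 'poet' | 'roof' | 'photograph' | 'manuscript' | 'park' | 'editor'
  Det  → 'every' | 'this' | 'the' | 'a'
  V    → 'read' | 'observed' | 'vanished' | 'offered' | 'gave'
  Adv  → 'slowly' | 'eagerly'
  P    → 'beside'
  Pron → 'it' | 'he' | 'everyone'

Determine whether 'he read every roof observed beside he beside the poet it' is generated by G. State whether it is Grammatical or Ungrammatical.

Ungrammatical

For S → NP VP, the only prefix that parses as NP is 'he', but the remainder 'read every roof observed beside he beside the poet it' is not a VP under these rules.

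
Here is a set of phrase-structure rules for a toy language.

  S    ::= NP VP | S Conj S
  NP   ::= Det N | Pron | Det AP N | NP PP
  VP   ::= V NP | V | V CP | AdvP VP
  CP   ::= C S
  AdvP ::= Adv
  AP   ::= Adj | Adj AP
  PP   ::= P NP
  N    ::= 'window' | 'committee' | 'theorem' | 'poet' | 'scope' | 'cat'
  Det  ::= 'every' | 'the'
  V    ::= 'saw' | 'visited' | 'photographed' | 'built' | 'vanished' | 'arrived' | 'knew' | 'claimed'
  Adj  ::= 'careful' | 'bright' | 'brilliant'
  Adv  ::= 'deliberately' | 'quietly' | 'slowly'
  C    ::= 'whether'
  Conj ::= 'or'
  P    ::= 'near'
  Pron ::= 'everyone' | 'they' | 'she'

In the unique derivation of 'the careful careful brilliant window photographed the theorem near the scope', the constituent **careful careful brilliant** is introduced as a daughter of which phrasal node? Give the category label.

NP

[S [NP [Det the] [AP [Adj careful] [AP [Adj careful] [AP [Adj brilliant]]]] [N window]] [VP [V photographed] [NP [NP [Det the] [N theorem]] [PP [P near] [NP [Det the] [N scope]]]]]]
The span 'careful careful brilliant' is the AP node built by AP → Adj AP.
Its mother is the NP built by NP → Det AP N.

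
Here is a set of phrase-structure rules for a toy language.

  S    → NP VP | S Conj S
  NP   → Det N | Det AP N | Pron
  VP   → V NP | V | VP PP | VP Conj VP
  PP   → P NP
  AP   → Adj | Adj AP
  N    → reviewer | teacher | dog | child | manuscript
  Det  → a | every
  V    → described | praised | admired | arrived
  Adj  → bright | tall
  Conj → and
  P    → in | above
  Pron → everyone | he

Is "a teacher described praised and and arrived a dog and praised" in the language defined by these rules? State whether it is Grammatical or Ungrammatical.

A V word can never sit immediately before a V word in any string this grammar generates, so the substring 'described praised' rules out a derivation.

Ungrammatical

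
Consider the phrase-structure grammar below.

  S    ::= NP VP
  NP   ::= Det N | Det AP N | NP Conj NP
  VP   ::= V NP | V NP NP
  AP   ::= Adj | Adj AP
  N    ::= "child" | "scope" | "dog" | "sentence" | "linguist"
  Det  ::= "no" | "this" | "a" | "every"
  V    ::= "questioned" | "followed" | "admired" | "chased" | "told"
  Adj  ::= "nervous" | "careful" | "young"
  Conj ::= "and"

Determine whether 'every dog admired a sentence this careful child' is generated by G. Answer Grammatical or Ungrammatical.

Grammatical

S
  NP
    Det: every
    N: dog
  VP
    V: admired
    NP
      Det: a
      N: sentence
    NP
      Det: this
      AP
        Adj: careful
      N: child
Every word is introduced by a lexical rule and the phrasal rules combine the resulting categories into a single S.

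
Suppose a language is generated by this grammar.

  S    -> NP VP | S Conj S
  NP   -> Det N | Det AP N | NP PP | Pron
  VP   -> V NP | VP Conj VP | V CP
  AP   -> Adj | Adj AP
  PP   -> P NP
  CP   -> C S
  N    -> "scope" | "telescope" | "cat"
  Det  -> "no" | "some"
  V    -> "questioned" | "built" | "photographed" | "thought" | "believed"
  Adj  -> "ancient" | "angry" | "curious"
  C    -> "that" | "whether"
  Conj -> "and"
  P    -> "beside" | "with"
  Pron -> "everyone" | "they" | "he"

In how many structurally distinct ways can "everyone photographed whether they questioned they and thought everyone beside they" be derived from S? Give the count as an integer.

The two bracketings:
[S [NP [Pron everyone]] [VP [VP [V photographed] [CP [C whether] [S [NP [Pron they]] [VP [V questioned] [NP [Pron they]]]]]] [Conj and] [VP [V thought] [NP [NP [Pron everyone]] [PP [P beside] [NP [Pron they]]]]]]]
[S [NP [Pron everyone]] [VP [V photographed] [CP [C whether] [S [NP [Pron they]] [VP [VP [V questioned] [NP [Pron they]]] [Conj and] [VP [V thought] [NP [NP [Pron everyone]] [PP [P beside] [NP [Pron they]]]]]]]]]]
The trees differ in how a recursive rule is bracketed over the same span.

2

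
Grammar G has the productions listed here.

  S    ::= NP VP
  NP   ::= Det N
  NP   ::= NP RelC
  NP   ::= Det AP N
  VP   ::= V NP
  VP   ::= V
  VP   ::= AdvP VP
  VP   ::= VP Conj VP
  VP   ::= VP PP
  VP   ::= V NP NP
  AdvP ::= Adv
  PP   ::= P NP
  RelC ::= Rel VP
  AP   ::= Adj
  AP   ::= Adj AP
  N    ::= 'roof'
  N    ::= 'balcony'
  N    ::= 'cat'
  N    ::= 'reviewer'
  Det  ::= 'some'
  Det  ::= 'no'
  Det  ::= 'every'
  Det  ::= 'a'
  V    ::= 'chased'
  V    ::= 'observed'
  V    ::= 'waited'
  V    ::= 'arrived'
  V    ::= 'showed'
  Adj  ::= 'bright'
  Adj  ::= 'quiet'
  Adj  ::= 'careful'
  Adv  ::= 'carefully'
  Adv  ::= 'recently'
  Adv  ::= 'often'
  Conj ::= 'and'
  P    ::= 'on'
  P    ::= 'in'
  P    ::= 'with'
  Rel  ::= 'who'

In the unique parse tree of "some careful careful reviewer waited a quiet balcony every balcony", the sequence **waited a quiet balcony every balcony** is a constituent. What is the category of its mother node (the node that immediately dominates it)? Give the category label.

S

S
  NP
    Det: some
    AP
      Adj: careful
      AP
        Adj: careful
    N: reviewer
  VP
    V: waited
    NP
      Det: a
      AP
        Adj: quiet
      N: balcony
    NP
      Det: every
      N: balcony
The span 'waited a quiet balcony every balcony' is the VP node built by VP → V NP NP.
Its mother is the S built by S → NP VP.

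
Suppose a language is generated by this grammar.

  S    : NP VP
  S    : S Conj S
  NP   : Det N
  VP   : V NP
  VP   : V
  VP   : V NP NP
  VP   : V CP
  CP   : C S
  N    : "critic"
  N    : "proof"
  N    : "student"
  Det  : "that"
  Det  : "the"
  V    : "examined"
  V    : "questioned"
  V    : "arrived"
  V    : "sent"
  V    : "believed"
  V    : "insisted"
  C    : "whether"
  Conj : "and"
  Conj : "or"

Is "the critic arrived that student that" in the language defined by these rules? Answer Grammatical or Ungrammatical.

Ungrammatical

For S → NP VP, the only prefix that parses as NP is 'the critic', but the remainder 'arrived that student that' is not a VP under these rules. The alternative S rule S → S Conj S likewise has no satisfying split.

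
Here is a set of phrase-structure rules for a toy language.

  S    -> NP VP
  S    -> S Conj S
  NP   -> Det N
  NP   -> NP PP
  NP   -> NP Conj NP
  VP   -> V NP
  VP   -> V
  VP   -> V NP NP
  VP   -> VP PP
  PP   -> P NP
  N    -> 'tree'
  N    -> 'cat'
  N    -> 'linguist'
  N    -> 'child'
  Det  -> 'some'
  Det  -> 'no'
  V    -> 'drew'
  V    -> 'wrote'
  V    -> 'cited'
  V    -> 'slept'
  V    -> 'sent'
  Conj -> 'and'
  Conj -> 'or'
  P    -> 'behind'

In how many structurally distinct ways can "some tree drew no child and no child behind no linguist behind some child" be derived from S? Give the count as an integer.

9

Two of the 9 distinct bracketings:
[S [NP [Det some] [N tree]] [VP [V drew] [NP [NP [NP [Det no] [N child]] [Conj and] [NP [Det no] [N child]]] [PP [P behind] [NP [NP [Det no] [N linguist]] [PP [P behind] [NP [Det some] [N child]]]]]]]]
[S [NP [Det some] [N tree]] [VP [V drew] [NP [NP [NP [NP [Det no] [N child]] [Conj and] [NP [Det no] [N child]]] [PP [P behind] [NP [Det no] [N linguist]]]] [PP [P behind] [NP [Det some] [N child]]]]]]
The trees differ in how a recursive rule is bracketed over the same span.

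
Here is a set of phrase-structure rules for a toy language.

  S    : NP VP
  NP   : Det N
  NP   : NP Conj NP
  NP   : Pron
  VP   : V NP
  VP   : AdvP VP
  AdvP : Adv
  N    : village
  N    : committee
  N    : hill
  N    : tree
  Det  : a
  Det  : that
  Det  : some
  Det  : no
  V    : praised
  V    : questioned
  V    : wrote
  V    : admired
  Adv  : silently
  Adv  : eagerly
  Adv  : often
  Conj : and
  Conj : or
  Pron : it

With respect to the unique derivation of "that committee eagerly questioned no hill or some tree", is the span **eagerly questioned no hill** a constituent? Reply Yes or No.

No

[S [NP [Det that] [N committee]] [VP [AdvP [Adv eagerly]] [VP [V questioned] [NP [NP [Det no] [N hill]] [Conj or] [NP [Det some] [N tree]]]]]]
The smallest constituent containing 'eagerly questioned no hill' is the VP spanning 'eagerly questioned no hill or some tree'; no single node in the tree dominates exactly the given words.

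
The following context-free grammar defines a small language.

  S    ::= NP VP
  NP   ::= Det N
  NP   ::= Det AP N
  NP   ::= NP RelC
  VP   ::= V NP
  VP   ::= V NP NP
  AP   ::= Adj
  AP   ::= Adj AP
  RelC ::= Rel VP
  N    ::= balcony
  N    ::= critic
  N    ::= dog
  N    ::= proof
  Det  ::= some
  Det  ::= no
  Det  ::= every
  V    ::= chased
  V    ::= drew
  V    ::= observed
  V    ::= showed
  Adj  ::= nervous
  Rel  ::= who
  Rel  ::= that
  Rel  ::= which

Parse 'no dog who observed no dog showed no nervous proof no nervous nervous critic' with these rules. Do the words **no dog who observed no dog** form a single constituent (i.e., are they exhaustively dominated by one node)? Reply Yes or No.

Yes

[S [NP [NP [Det no] [N dog]] [RelC [Rel who] [VP [V observed] [NP [Det no] [N dog]]]]] [VP [V showed] [NP [Det no] [AP [Adj nervous]] [N proof]] [NP [Det no] [AP [Adj nervous] [AP [Adj nervous]]] [N critic]]]]
The words 'no dog who observed no dog' are exhaustively dominated by a single NP node (built by NP → NP RelC), so they form a constituent.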